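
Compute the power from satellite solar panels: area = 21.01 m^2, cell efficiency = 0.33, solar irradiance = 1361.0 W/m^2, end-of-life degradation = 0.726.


P = area * eta * S * degradation
P = 21.01 * 0.33 * 1361.0 * 0.726
P = 6850.6967 W

6850.6967 W


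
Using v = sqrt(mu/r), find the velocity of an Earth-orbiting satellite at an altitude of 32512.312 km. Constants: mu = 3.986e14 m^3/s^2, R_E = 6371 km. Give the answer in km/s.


r = R_E + alt = 6371.0 + 32512.312 = 38883.3120 km = 3.8883312e+07 m
v = sqrt(mu/r) = sqrt(3.986e14 / 3.8883312e+07) = 3201.7471 m/s = 3.2017 km/s

3.2017 km/s


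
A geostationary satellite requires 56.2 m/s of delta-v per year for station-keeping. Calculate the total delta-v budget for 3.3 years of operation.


dV = rate * years = 56.2 * 3.3
dV = 185.4600 m/s

185.4600 m/s


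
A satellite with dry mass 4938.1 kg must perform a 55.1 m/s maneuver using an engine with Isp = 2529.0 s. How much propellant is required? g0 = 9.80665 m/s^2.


ve = Isp * g0 = 2529.0 * 9.80665 = 24801.017850 m/s
mass ratio = exp(dv/ve) = exp(55.1/24801.017850) = 1.00222415
m_prop = m_dry * (mr - 1) = 4938.1 * (1.00222415 - 1)
m_prop = 10.9831 kg

10.9831 kg


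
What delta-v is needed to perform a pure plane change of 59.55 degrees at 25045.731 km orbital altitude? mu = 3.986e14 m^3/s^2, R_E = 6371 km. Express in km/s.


r = 31416.7310 km = 3.1416731e+07 m
V = sqrt(mu/r) = 3561.9527 m/s
di = 59.55 deg = 1.0393 rad
dV = 2*V*sin(di/2) = 2*3561.9527*sin(0.5196718)
dV = 3537.6978 m/s = 3.5377 km/s

3.5377 km/s


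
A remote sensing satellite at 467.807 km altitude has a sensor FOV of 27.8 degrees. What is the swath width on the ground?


FOV = 27.8 deg = 0.4852015 rad
swath = 2 * alt * tan(FOV/2) = 2 * 467.807 * tan(0.2426008)
swath = 2 * 467.807 * 0.247475
swath = 231.5411 km

231.5411 km


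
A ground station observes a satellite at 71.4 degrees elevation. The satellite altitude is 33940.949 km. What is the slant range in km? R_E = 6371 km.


h = 33940.949 km, el = 71.4 deg
d = -R_E*sin(el) + sqrt((R_E*sin(el))^2 + 2*R_E*h + h^2)
d = -6371.0000*sin(1.2462) + sqrt((6371.0000*0.9477684)^2 + 2*6371.0000*33940.949 + 33940.949^2)
d = 34222.4660 km

34222.4660 km


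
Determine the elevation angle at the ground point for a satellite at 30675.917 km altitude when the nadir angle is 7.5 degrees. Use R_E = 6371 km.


r = R_E + alt = 37046.9170 km
Law of sines in the satellite / Earth-center / ground-point triangle:
  sin(nadir)/R_E = sin(90 + el)/r  =>  cos(el) = (r/R_E)*sin(nadir)
cos(el) = (37046.9170 / 6371.0000) * sin(7.5 deg) = 0.7590006
el = arccos(0.7590006) = 40.6238 deg
(Earth-central angle = 90 - nadir - el = 41.8762 deg)

40.6238 degrees


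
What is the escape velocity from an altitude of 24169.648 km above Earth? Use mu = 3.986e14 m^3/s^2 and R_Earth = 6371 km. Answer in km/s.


r = 6371.0 + 24169.648 = 30540.6480 km = 3.0540648e+07 m
v_esc = sqrt(2*mu/r) = sqrt(2*3.986e14 / 3.0540648e+07)
v_esc = 5109.1014 m/s = 5.1091 km/s

5.1091 km/s


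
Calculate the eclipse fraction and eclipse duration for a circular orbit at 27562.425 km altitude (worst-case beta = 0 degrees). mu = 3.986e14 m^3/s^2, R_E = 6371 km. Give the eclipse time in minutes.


r = 33933.4250 km
T = 1036.8156 min
Eclipse fraction = arcsin(R_E/r)/pi = arcsin(6371.0000/33933.4250)/pi
= arcsin(0.18775)/pi = 0.06011947
Eclipse duration = 0.06011947 * 1036.8156 = 62.3328 min

62.3328 minutes


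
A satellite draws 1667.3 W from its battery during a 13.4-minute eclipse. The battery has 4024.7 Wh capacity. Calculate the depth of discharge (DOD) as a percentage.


E_used = P * t / 60 = 1667.3 * 13.4 / 60 = 372.3637 Wh
DOD = E_used / E_total * 100 = 372.3637 / 4024.7 * 100
DOD = 9.2520 %

9.2520 %


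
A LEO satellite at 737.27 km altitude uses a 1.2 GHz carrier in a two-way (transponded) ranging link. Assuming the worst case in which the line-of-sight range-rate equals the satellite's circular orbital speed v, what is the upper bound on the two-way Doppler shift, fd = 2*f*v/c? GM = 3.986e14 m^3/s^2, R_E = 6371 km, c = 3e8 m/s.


r = 7.10827e+06 m
v = sqrt(mu/r) = 7488.3596 m/s (worst-case radial velocity)
f = 1.2 GHz = 1.2e+09 Hz
fd = 2*f*v/c = 2*1.2e+09*7488.3596/3.0e+08
fd = 59906.8765 Hz

59906.8765 Hz


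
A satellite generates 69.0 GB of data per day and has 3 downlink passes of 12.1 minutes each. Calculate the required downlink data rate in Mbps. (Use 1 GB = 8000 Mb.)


total contact time = 3 * 12.1 * 60 = 2178.0000 s
data = 69.0 GB = 552000.0000 Mb
rate = 552000.0000 / 2178.0000 = 253.4435 Mbps

253.4435 Mbps


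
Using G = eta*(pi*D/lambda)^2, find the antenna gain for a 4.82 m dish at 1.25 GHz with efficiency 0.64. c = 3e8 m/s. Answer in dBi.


lambda = c/f = 3e8 / 1.25e+09 = 0.2400 m
G = eta*(pi*D/lambda)^2 = 0.64*(pi*4.82/0.2400)^2
G = 2547.7177 (linear)
G = 10*log10(2547.7177) = 34.0615 dBi

34.0615 dBi


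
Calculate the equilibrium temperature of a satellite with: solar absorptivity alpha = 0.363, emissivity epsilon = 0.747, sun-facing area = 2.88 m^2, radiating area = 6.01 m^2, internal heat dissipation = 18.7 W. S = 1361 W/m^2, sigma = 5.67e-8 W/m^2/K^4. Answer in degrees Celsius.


Numerator = alpha*S*A_sun + Q_int = 0.363*1361*2.88 + 18.7 = 1441.5438 W
Denominator = eps*sigma*A_rad = 0.747*5.67e-8*6.01 = 2.5455295e-07 W/K^4
T^4 = 5.6630412e+09 K^4
T = 274.3231 K = 1.1731 C

1.1731 degrees Celsius


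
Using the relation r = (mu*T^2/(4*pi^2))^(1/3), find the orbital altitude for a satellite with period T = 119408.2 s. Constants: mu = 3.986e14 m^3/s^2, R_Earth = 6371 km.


T = 119408.2 s
r = (mu*T^2/(4*pi^2))^(1/3) = (3.986e14 * 119408.2^2 / (4*pi^2))^(1/3)
r = 5.2410136e+07 m = 52410.1360 km
alt = r - R_E = 52410.1360 - 6371 = 46039.1360 km

46039.1360 km


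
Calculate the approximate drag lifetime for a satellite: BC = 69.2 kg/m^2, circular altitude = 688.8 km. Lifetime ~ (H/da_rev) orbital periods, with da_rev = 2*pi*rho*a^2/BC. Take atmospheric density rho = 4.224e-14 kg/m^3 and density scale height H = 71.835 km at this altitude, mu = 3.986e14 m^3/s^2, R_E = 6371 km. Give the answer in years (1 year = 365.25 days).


a = R_E + alt = 7059.8000 km = 7.0598e+06 m
da_rev = 2*pi*rho*a^2/BC = 2*pi*4.224e-14*(7.0598e+06)^2/69.2 = 0.191153599 m per revolution
N = H/da_rev = 71835.0000 m / 0.191153599 m = 375797.2666 revolutions
P = 2*pi*sqrt(a^3/mu) = 5903.3675 s
lifetime = N*P = 375797.2666 * 5903.3675 = 2.2184694e+09 s = 25676.7287 days
years = 25676.7287 / 365.25 = 70.2991 years

70.2991 years


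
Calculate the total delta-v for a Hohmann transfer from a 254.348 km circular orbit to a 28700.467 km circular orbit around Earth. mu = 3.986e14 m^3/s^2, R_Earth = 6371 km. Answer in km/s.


r1 = 6625.3480 km = 6.625348e+06 m
r2 = 35071.4670 km = 3.5071467e+07 m
dv1 = sqrt(mu/r1)*(sqrt(2*r2/(r1+r2)) - 1) = 2303.6852 m/s
dv2 = sqrt(mu/r2)*(1 - sqrt(2*r1/(r1+r2))) = 1470.7919 m/s
total dv = |dv1| + |dv2| = 2303.6852 + 1470.7919 = 3774.4771 m/s = 3.7745 km/s

3.7745 km/s


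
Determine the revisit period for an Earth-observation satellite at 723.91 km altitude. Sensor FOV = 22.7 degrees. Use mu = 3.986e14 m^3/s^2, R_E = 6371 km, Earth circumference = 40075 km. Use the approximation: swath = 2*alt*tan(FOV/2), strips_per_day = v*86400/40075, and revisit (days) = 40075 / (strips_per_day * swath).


swath = 2*723.91*tan(0.1980949) = 290.6171 km
v = sqrt(mu/r) = 7495.4067 m/s = 7.4954 km/s
strips/day = v*86400/40075 = 7.4954*86400/40075 = 16.1598
coverage/day = strips * swath = 16.1598 * 290.6171 = 4696.3084 km
revisit = 40075 / 4696.3084 = 8.5333 days

8.5333 days


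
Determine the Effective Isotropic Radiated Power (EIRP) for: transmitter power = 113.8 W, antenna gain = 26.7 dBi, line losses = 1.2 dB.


Pt = 113.8 W = 20.5614 dBW
EIRP = Pt_dBW + Gt - losses = 20.5614 + 26.7 - 1.2 = 46.0614 dBW

46.0614 dBW


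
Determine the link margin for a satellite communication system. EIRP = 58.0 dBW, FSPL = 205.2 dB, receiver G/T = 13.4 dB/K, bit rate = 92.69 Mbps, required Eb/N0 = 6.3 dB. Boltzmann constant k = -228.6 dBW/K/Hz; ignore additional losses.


C/N0 = EIRP - FSPL + G/T - k = 58.0 - 205.2 + 13.4 - (-228.6)
C/N0 = 94.8000 dB-Hz
R_b = 92.69 Mbps = 9.269e+07 bps -> 10*log10(R_b) = 79.6703 dB-Hz
Eb/N0 = C/N0 - 10*log10(R_b) = 94.8000 - 79.6703 = 15.1297 dB
Margin = Eb/N0 - Eb/N0_req = 15.1297 - 6.3 = 8.8297 dB (link closes)

8.8297 dB


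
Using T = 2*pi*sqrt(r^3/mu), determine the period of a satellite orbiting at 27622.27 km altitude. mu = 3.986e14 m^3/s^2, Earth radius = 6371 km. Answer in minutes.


r = 33993.2700 km = 3.399327e+07 m
T = 2*pi*sqrt(r^3/mu) = 2*pi*sqrt(3.9280665e+22 / 3.986e14)
T = 62373.5750 s = 1039.5596 min

1039.5596 minutes


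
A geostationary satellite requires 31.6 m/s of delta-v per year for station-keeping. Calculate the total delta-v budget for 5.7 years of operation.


dV = rate * years = 31.6 * 5.7
dV = 180.1200 m/s

180.1200 m/s


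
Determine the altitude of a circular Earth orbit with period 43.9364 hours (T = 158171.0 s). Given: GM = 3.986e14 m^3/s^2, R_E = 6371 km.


T = 158171.0 s
r = (mu*T^2/(4*pi^2))^(1/3) = (3.986e14 * 158171.0^2 / (4*pi^2))^(1/3)
r = 6.3213586e+07 m = 63213.5858 km
alt = r - R_E = 63213.5858 - 6371 = 56842.5858 km

56842.5858 km


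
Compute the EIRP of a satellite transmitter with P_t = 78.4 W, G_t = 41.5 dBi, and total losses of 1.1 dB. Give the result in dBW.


Pt = 78.4 W = 18.9432 dBW
EIRP = Pt_dBW + Gt - losses = 18.9432 + 41.5 - 1.1 = 59.3432 dBW

59.3432 dBW


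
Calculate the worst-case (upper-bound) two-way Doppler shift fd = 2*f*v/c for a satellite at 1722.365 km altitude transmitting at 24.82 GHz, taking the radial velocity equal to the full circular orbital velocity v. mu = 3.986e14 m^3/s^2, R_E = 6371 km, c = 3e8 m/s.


r = 8.093365e+06 m
v = sqrt(mu/r) = 7017.8500 m/s (worst-case radial velocity)
f = 24.82 GHz = 2.482e+10 Hz
fd = 2*f*v/c = 2*2.482e+10*7017.8500/3.0e+08
fd = 1.1612203e+06 Hz

1.1612e+06 Hz


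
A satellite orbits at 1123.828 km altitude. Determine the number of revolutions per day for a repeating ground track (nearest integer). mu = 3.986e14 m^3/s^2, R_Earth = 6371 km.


r = 7.494828e+06 m
T = 2*pi*sqrt(r^3/mu) = 6457.3411 s = 107.6224 min
revs/day = 1440 / 107.6224 = 13.3801
Rounded: 13 revolutions per day

13 revolutions per day


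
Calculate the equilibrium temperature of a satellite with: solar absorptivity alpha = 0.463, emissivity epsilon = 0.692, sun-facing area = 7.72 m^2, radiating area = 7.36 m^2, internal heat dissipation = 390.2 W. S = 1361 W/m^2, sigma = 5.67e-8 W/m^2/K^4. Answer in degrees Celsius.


Numerator = alpha*S*A_sun + Q_int = 0.463*1361*7.72 + 390.2 = 5254.9040 W
Denominator = eps*sigma*A_rad = 0.692*5.67e-8*7.36 = 2.887799e-07 W/K^4
T^4 = 1.8196917e+10 K^4
T = 367.2818 K = 94.1318 C

94.1318 degrees Celsius


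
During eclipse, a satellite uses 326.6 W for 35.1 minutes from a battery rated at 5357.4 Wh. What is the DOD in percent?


E_used = P * t / 60 = 326.6 * 35.1 / 60 = 191.0610 Wh
DOD = E_used / E_total * 100 = 191.0610 / 5357.4 * 100
DOD = 3.5663 %

3.5663 %


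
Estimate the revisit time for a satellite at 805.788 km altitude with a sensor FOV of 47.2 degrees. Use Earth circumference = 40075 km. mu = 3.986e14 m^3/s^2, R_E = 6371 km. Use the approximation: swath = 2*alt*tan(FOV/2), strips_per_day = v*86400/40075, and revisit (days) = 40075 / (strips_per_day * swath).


swath = 2*805.788*tan(0.4118977) = 704.0802 km
v = sqrt(mu/r) = 7452.5275 m/s = 7.4525 km/s
strips/day = v*86400/40075 = 7.4525*86400/40075 = 16.0673
coverage/day = strips * swath = 16.0673 * 704.0802 = 11312.6918 km
revisit = 40075 / 11312.6918 = 3.5425 days

3.5425 days


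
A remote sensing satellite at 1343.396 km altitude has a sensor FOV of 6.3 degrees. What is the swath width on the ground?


FOV = 6.3 deg = 0.1099557 rad
swath = 2 * alt * tan(FOV/2) = 2 * 1343.396 * tan(0.05497787)
swath = 2 * 1343.396 * 0.05503333
swath = 147.8631 km

147.8631 km


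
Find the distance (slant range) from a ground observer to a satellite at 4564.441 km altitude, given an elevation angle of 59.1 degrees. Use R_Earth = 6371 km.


h = 4564.441 km, el = 59.1 deg
d = -R_E*sin(el) + sqrt((R_E*sin(el))^2 + 2*R_E*h + h^2)
d = -6371.0000*sin(1.0315) + sqrt((6371.0000*0.8580649)^2 + 2*6371.0000*4564.441 + 4564.441^2)
d = 4967.7969 km

4967.7969 km


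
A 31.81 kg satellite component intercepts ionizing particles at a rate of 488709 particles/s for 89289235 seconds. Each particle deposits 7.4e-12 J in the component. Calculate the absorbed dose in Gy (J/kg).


Total energy deposited = rate * time * E_per
  = 488709 * 89289235 * 7.4e-12 = 322.9098 J
Dose = E_total / mass = 322.9098 / 31.81
Dose = 10.1512 Gy

10.1512 Gy


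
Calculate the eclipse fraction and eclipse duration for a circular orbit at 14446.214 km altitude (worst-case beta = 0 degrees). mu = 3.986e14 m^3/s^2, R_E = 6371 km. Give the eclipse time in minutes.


r = 20817.2140 km
T = 498.1887 min
Eclipse fraction = arcsin(R_E/r)/pi = arcsin(6371.0000/20817.2140)/pi
= arcsin(0.3060448)/pi = 0.09900574
Eclipse duration = 0.09900574 * 498.1887 = 49.3235 min

49.3235 minutes


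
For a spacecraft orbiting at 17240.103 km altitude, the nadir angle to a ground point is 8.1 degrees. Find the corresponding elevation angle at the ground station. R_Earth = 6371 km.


r = R_E + alt = 23611.1030 km
Law of sines in the satellite / Earth-center / ground-point triangle:
  sin(nadir)/R_E = sin(90 + el)/r  =>  cos(el) = (r/R_E)*sin(nadir)
cos(el) = (23611.1030 / 6371.0000) * sin(8.1 deg) = 0.5221839
el = arccos(0.5221839) = 58.5211 deg
(Earth-central angle = 90 - nadir - el = 23.3789 deg)

58.5211 degrees


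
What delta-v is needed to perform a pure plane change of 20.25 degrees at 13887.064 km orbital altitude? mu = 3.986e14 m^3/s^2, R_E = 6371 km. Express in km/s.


r = 20258.0640 km = 2.0258064e+07 m
V = sqrt(mu/r) = 4435.7767 m/s
di = 20.25 deg = 0.3534292 rad
dV = 2*V*sin(di/2) = 2*4435.7767*sin(0.1767146)
dV = 1559.5861 m/s = 1.5596 km/s

1.5596 km/s


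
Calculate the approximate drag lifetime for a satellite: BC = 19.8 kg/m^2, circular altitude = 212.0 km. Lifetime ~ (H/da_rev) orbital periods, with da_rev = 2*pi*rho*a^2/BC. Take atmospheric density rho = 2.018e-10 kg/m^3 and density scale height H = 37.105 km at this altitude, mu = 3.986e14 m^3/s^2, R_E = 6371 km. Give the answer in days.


a = R_E + alt = 6583.0000 km = 6.583e+06 m
da_rev = 2*pi*rho*a^2/BC = 2*pi*2.018e-10*(6.583e+06)^2/19.8 = 2775.131392 m per revolution
N = H/da_rev = 37105.0000 m / 2775.131392 m = 13.3705 revolutions
P = 2*pi*sqrt(a^3/mu) = 5315.5353 s
lifetime = N*P = 13.3705 * 5315.5353 = 71071.5668 s = 0.8225876 days

0.8226 days


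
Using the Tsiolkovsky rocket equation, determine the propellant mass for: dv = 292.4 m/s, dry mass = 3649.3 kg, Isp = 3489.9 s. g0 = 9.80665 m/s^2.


ve = Isp * g0 = 3489.9 * 9.80665 = 34224.227835 m/s
mass ratio = exp(dv/ve) = exp(292.4/34224.227835) = 1.00858026
m_prop = m_dry * (mr - 1) = 3649.3 * (1.00858026 - 1)
m_prop = 31.3119 kg

31.3119 kg


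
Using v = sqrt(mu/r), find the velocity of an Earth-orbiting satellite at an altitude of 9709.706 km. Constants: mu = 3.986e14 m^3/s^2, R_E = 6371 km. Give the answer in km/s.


r = R_E + alt = 6371.0 + 9709.706 = 16080.7060 km = 1.6080706e+07 m
v = sqrt(mu/r) = sqrt(3.986e14 / 1.6080706e+07) = 4978.7015 m/s = 4.9787 km/s

4.9787 km/s


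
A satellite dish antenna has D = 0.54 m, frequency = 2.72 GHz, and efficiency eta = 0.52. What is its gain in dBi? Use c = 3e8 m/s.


lambda = c/f = 3e8 / 2.72e+09 = 0.1102941 m
G = eta*(pi*D/lambda)^2 = 0.52*(pi*0.54/0.1102941)^2
G = 123.0229 (linear)
G = 10*log10(123.0229) = 20.8999 dBi

20.8999 dBi


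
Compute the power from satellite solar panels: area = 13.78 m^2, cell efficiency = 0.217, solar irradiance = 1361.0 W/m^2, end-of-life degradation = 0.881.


P = area * eta * S * degradation
P = 13.78 * 0.217 * 1361.0 * 0.881
P = 3585.4443 W

3585.4443 W


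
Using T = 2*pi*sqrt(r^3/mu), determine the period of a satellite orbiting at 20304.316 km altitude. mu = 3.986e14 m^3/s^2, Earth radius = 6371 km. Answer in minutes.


r = 26675.3160 km = 2.6675316e+07 m
T = 2*pi*sqrt(r^3/mu) = 2*pi*sqrt(1.8981421e+22 / 3.986e14)
T = 43358.6329 s = 722.6439 min

722.6439 minutes


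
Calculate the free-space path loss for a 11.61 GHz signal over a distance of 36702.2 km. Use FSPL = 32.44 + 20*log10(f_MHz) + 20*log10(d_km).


f = 11.61 GHz = 11610.0000 MHz
d = 36702.2 km
FSPL = 32.44 + 20*log10(11610.0000) + 20*log10(36702.2)
FSPL = 32.44 + 81.2966 + 91.2938
FSPL = 205.0305 dB

205.0305 dB


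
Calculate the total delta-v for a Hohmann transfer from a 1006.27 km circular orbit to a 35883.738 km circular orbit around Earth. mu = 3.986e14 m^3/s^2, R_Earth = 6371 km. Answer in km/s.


r1 = 7377.2700 km = 7.37727e+06 m
r2 = 42254.7380 km = 4.2254738e+07 m
dv1 = sqrt(mu/r1)*(sqrt(2*r2/(r1+r2)) - 1) = 2241.0673 m/s
dv2 = sqrt(mu/r2)*(1 - sqrt(2*r1/(r1+r2))) = 1396.7547 m/s
total dv = |dv1| + |dv2| = 2241.0673 + 1396.7547 = 3637.8221 m/s = 3.6378 km/s

3.6378 km/s


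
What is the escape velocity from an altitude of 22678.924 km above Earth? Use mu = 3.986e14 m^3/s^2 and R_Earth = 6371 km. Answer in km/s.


r = 6371.0 + 22678.924 = 29049.9240 km = 2.9049924e+07 m
v_esc = sqrt(2*mu/r) = sqrt(2*3.986e14 / 2.9049924e+07)
v_esc = 5238.5506 m/s = 5.2386 km/s

5.2386 km/s


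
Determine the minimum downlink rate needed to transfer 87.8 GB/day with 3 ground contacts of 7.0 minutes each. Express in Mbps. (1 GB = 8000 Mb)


total contact time = 3 * 7.0 * 60 = 1260.0000 s
data = 87.8 GB = 702400.0000 Mb
rate = 702400.0000 / 1260.0000 = 557.4603 Mbps

557.4603 Mbps


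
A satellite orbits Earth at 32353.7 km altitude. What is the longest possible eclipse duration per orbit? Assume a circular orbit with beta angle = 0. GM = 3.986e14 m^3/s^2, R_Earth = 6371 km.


r = 38724.7000 km
T = 1263.9854 min
Eclipse fraction = arcsin(R_E/r)/pi = arcsin(6371.0000/38724.7000)/pi
= arcsin(0.1645203)/pi = 0.05260761
Eclipse duration = 0.05260761 * 1263.9854 = 66.4953 min

66.4953 minutes


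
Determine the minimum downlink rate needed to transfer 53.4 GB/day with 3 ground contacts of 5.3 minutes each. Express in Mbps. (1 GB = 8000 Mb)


total contact time = 3 * 5.3 * 60 = 954.0000 s
data = 53.4 GB = 427200.0000 Mb
rate = 427200.0000 / 954.0000 = 447.7987 Mbps

447.7987 Mbps


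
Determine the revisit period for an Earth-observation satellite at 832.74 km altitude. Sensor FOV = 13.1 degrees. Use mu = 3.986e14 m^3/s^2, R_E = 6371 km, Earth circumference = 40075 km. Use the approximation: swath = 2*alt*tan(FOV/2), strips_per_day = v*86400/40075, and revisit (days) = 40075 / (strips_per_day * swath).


swath = 2*832.74*tan(0.1143191) = 191.2299 km
v = sqrt(mu/r) = 7438.5730 m/s = 7.4386 km/s
strips/day = v*86400/40075 = 7.4386*86400/40075 = 16.0372
coverage/day = strips * swath = 16.0372 * 191.2299 = 3066.8013 km
revisit = 40075 / 3066.8013 = 13.0674 days

13.0674 days


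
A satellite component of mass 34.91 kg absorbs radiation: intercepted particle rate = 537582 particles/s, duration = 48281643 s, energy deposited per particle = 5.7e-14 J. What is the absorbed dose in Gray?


Total energy deposited = rate * time * E_per
  = 537582 * 48281643 * 5.7e-14 = 1.4795 J
Dose = E_total / mass = 1.4795 / 34.91
Dose = 0.0423791 Gy

0.0424 Gy


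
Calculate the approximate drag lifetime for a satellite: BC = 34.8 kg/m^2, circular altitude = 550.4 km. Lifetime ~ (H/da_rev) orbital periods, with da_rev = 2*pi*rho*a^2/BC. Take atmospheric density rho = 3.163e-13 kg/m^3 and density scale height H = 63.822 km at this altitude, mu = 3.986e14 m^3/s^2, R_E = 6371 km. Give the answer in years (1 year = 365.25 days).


a = R_E + alt = 6921.4000 km = 6.9214e+06 m
da_rev = 2*pi*rho*a^2/BC = 2*pi*3.163e-13*(6.9214e+06)^2/34.8 = 2.735821 m per revolution
N = H/da_rev = 63822.0000 m / 2.735821 m = 23328.2788 revolutions
P = 2*pi*sqrt(a^3/mu) = 5730.6270 s
lifetime = N*P = 23328.2788 * 5730.6270 = 1.3368566e+08 s = 1547.2878 days
years = 1547.2878 / 365.25 = 4.2362 years

4.2362 years


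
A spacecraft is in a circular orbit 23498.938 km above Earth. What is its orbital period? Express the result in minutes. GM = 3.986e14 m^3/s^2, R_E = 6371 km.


r = 29869.9380 km = 2.9869938e+07 m
T = 2*pi*sqrt(r^3/mu) = 2*pi*sqrt(2.6650353e+22 / 3.986e14)
T = 51376.2857 s = 856.2714 min

856.2714 minutes


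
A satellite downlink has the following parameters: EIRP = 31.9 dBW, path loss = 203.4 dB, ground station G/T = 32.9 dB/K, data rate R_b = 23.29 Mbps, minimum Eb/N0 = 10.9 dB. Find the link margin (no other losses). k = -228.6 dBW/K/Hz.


C/N0 = EIRP - FSPL + G/T - k = 31.9 - 203.4 + 32.9 - (-228.6)
C/N0 = 90.0000 dB-Hz
R_b = 23.29 Mbps = 2.329e+07 bps -> 10*log10(R_b) = 73.6717 dB-Hz
Eb/N0 = C/N0 - 10*log10(R_b) = 90.0000 - 73.6717 = 16.3283 dB
Margin = Eb/N0 - Eb/N0_req = 16.3283 - 10.9 = 5.4283 dB (link closes)

5.4283 dB


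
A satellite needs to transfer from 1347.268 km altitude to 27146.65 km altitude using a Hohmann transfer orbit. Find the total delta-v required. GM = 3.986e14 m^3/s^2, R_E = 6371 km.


r1 = 7718.2680 km = 7.718268e+06 m
r2 = 33517.6500 km = 3.351765e+07 m
dv1 = sqrt(mu/r1)*(sqrt(2*r2/(r1+r2)) - 1) = 1976.3272 m/s
dv2 = sqrt(mu/r2)*(1 - sqrt(2*r1/(r1+r2))) = 1338.5786 m/s
total dv = |dv1| + |dv2| = 1976.3272 + 1338.5786 = 3314.9058 m/s = 3.3149 km/s

3.3149 km/s


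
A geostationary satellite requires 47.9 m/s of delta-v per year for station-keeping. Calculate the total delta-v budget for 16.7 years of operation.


dV = rate * years = 47.9 * 16.7
dV = 799.9300 m/s

799.9300 m/s


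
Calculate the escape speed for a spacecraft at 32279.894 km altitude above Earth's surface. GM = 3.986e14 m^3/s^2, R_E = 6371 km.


r = 6371.0 + 32279.894 = 38650.8940 km = 3.8650894e+07 m
v_esc = sqrt(2*mu/r) = sqrt(2*3.986e14 / 3.8650894e+07)
v_esc = 4541.5476 m/s = 4.5415 km/s

4.5415 km/s


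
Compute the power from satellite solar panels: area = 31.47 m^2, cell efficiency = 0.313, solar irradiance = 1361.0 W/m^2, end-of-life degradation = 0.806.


P = area * eta * S * degradation
P = 31.47 * 0.313 * 1361.0 * 0.806
P = 10805.2358 W

10805.2358 W


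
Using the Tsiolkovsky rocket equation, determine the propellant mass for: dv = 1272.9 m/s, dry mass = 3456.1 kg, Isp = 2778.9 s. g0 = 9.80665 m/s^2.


ve = Isp * g0 = 2778.9 * 9.80665 = 27251.699685 m/s
mass ratio = exp(dv/ve) = exp(1272.9/27251.699685) = 1.04781706
m_prop = m_dry * (mr - 1) = 3456.1 * (1.04781706 - 1)
m_prop = 165.2606 kg

165.2606 kg


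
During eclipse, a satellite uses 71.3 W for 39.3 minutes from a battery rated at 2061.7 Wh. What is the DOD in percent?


E_used = P * t / 60 = 71.3 * 39.3 / 60 = 46.7015 Wh
DOD = E_used / E_total * 100 = 46.7015 / 2061.7 * 100
DOD = 2.2652 %

2.2652 %


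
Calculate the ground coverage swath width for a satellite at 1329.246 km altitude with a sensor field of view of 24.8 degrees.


FOV = 24.8 deg = 0.4328417 rad
swath = 2 * alt * tan(FOV/2) = 2 * 1329.246 * tan(0.2164208)
swath = 2 * 1329.246 * 0.2198643
swath = 584.5074 km

584.5074 km


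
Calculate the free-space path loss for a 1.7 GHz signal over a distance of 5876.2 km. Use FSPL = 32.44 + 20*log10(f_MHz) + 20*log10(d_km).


f = 1.7 GHz = 1700.0000 MHz
d = 5876.2 km
FSPL = 32.44 + 20*log10(1700.0000) + 20*log10(5876.2)
FSPL = 32.44 + 64.6090 + 75.3819
FSPL = 172.4309 dB

172.4309 dB


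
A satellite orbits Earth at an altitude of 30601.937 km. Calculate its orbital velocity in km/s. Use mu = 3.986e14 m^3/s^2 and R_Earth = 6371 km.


r = R_E + alt = 6371.0 + 30601.937 = 36972.9370 km = 3.6972937e+07 m
v = sqrt(mu/r) = sqrt(3.986e14 / 3.6972937e+07) = 3283.4218 m/s = 3.2834 km/s

3.2834 km/s


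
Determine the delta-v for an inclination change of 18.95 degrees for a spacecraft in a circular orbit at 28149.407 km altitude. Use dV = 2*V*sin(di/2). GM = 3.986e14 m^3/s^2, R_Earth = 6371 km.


r = 34520.4070 km = 3.4520407e+07 m
V = sqrt(mu/r) = 3398.0573 m/s
di = 18.95 deg = 0.3307399 rad
dV = 2*V*sin(di/2) = 2*3398.0573*sin(0.1653699)
dV = 1118.7576 m/s = 1.1188 km/s

1.1188 km/s


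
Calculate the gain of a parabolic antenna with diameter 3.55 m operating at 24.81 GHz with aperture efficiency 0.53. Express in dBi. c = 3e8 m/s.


lambda = c/f = 3e8 / 2.481e+10 = 0.0120919 m
G = eta*(pi*D/lambda)^2 = 0.53*(pi*3.55/0.0120919)^2
G = 450861.6958 (linear)
G = 10*log10(450861.6958) = 56.5404 dBi

56.5404 dBi


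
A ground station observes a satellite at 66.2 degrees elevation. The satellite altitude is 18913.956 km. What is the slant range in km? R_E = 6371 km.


h = 18913.956 km, el = 66.2 deg
d = -R_E*sin(el) + sqrt((R_E*sin(el))^2 + 2*R_E*h + h^2)
d = -6371.0000*sin(1.1554) + sqrt((6371.0000*0.9149597)^2 + 2*6371.0000*18913.956 + 18913.956^2)
d = 19324.6987 km

19324.6987 km


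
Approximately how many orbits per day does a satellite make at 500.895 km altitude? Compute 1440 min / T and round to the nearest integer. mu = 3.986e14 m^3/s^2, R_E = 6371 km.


r = 6.871895e+06 m
T = 2*pi*sqrt(r^3/mu) = 5669.2550 s = 94.4876 min
revs/day = 1440 / 94.4876 = 15.2401
Rounded: 15 revolutions per day

15 revolutions per day


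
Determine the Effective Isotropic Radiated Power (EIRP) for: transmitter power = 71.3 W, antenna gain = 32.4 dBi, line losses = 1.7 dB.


Pt = 71.3 W = 18.5309 dBW
EIRP = Pt_dBW + Gt - losses = 18.5309 + 32.4 - 1.7 = 49.2309 dBW

49.2309 dBW


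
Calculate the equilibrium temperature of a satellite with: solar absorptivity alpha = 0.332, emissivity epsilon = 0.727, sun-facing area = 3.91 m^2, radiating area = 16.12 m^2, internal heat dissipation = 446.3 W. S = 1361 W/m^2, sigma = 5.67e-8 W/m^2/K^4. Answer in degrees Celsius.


Numerator = alpha*S*A_sun + Q_int = 0.332*1361*3.91 + 446.3 = 2213.0413 W
Denominator = eps*sigma*A_rad = 0.727*5.67e-8*16.12 = 6.6448091e-07 W/K^4
T^4 = 3.3304814e+09 K^4
T = 240.2297 K = -32.9203 C

-32.9203 degrees Celsius


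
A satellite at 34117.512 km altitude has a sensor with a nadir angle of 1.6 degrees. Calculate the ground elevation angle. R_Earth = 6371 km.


r = R_E + alt = 40488.5120 km
Law of sines in the satellite / Earth-center / ground-point triangle:
  sin(nadir)/R_E = sin(90 + el)/r  =>  cos(el) = (r/R_E)*sin(nadir)
cos(el) = (40488.5120 / 6371.0000) * sin(1.6 deg) = 0.1774456
el = arccos(0.1774456) = 79.7790 deg
(Earth-central angle = 90 - nadir - el = 8.6210 deg)

79.7790 degrees


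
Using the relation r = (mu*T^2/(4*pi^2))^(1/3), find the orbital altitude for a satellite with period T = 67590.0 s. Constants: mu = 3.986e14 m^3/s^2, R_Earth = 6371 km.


T = 67590.0 s
r = (mu*T^2/(4*pi^2))^(1/3) = (3.986e14 * 67590.0^2 / (4*pi^2))^(1/3)
r = 3.5863072e+07 m = 35863.0716 km
alt = r - R_E = 35863.0716 - 6371 = 29492.0716 km

29492.0716 km


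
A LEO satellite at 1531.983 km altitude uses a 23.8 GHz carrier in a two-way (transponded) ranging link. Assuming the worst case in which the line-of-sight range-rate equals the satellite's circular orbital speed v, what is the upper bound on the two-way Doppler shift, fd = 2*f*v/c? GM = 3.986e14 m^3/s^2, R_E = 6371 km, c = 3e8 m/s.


r = 7.902983e+06 m
v = sqrt(mu/r) = 7101.8766 m/s (worst-case radial velocity)
f = 23.8 GHz = 2.38e+10 Hz
fd = 2*f*v/c = 2*2.38e+10*7101.8766/3.0e+08
fd = 1.1268311e+06 Hz

1.1268e+06 Hz


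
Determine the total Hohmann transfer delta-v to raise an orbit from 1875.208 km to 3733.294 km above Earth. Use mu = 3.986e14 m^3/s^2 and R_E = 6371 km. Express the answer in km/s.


r1 = 8246.2080 km = 8.246208e+06 m
r2 = 10104.2940 km = 1.0104294e+07 m
dv1 = sqrt(mu/r1)*(sqrt(2*r2/(r1+r2)) - 1) = 343.5035 m/s
dv2 = sqrt(mu/r2)*(1 - sqrt(2*r1/(r1+r2))) = 326.4674 m/s
total dv = |dv1| + |dv2| = 343.5035 + 326.4674 = 669.9708 m/s = 0.6699708 km/s

0.6700 km/s


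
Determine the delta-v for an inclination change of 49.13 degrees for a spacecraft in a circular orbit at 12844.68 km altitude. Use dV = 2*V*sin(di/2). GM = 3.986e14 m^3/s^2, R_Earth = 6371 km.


r = 19215.6800 km = 1.921568e+07 m
V = sqrt(mu/r) = 4554.5006 m/s
di = 49.13 deg = 0.8574803 rad
dV = 2*V*sin(di/2) = 2*4554.5006*sin(0.4287401)
dV = 3786.8422 m/s = 3.7868 km/s

3.7868 km/s


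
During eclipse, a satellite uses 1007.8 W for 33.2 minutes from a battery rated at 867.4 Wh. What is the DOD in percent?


E_used = P * t / 60 = 1007.8 * 33.2 / 60 = 557.6493 Wh
DOD = E_used / E_total * 100 = 557.6493 / 867.4 * 100
DOD = 64.2898 %

64.2898 %


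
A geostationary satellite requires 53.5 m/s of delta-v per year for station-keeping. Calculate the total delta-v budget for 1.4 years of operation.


dV = rate * years = 53.5 * 1.4
dV = 74.9000 m/s

74.9000 m/s


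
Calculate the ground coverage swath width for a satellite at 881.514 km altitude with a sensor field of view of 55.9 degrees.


FOV = 55.9 deg = 0.9756391 rad
swath = 2 * alt * tan(FOV/2) = 2 * 881.514 * tan(0.4878195)
swath = 2 * 881.514 * 0.5305906
swath = 935.4460 km

935.4460 km


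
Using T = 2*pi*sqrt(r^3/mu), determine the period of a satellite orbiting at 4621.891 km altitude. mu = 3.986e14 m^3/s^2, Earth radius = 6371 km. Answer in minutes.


r = 10992.8910 km = 1.0992891e+07 m
T = 2*pi*sqrt(r^3/mu) = 2*pi*sqrt(1.3284211e+21 / 3.986e14)
T = 11470.4143 s = 191.1736 min

191.1736 minutes


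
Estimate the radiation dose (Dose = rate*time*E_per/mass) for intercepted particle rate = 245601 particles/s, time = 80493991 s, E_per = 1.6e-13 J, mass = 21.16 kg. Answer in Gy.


Total energy deposited = rate * time * E_per
  = 245601 * 80493991 * 1.6e-13 = 3.1631 J
Dose = E_total / mass = 3.1631 / 21.16
Dose = 0.1494851 Gy

0.1495 Gy


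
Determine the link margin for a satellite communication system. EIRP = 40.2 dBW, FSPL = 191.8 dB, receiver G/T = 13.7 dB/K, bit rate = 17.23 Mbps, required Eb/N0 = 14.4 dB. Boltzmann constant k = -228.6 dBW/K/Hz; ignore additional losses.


C/N0 = EIRP - FSPL + G/T - k = 40.2 - 191.8 + 13.7 - (-228.6)
C/N0 = 90.7000 dB-Hz
R_b = 17.23 Mbps = 1.723e+07 bps -> 10*log10(R_b) = 72.3629 dB-Hz
Eb/N0 = C/N0 - 10*log10(R_b) = 90.7000 - 72.3629 = 18.3371 dB
Margin = Eb/N0 - Eb/N0_req = 18.3371 - 14.4 = 3.9371 dB (link closes)

3.9371 dB


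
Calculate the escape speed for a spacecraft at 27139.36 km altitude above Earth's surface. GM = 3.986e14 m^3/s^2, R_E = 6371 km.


r = 6371.0 + 27139.36 = 33510.3600 km = 3.351036e+07 m
v_esc = sqrt(2*mu/r) = sqrt(2*3.986e14 / 3.351036e+07)
v_esc = 4877.4643 m/s = 4.8775 km/s

4.8775 km/s


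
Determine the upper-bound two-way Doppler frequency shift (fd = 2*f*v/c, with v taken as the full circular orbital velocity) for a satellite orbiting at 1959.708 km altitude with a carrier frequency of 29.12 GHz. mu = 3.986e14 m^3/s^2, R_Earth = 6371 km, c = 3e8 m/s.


r = 8.330708e+06 m
v = sqrt(mu/r) = 6917.1579 m/s (worst-case radial velocity)
f = 29.12 GHz = 2.912e+10 Hz
fd = 2*f*v/c = 2*2.912e+10*6917.1579/3.0e+08
fd = 1.3428509e+06 Hz

1.3429e+06 Hz


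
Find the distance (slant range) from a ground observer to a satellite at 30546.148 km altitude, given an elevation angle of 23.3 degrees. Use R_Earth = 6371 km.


h = 30546.148 km, el = 23.3 deg
d = -R_E*sin(el) + sqrt((R_E*sin(el))^2 + 2*R_E*h + h^2)
d = -6371.0000*sin(0.4066617) + sqrt((6371.0000*0.3955455)^2 + 2*6371.0000*30546.148 + 30546.148^2)
d = 33930.4484 km

33930.4484 km


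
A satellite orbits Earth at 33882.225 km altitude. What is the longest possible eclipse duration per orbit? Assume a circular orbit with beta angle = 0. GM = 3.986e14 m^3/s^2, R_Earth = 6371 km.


r = 40253.2250 km
T = 1339.5564 min
Eclipse fraction = arcsin(R_E/r)/pi = arcsin(6371.0000/40253.2250)/pi
= arcsin(0.158273)/pi = 0.05059262
Eclipse duration = 0.05059262 * 1339.5564 = 67.7717 min

67.7717 minutes


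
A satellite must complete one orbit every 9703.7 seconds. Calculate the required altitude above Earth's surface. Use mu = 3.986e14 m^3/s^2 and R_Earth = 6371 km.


T = 9703.7 s
r = (mu*T^2/(4*pi^2))^(1/3) = (3.986e14 * 9703.7^2 / (4*pi^2))^(1/3)
r = 9.8329559e+06 m = 9832.9559 km
alt = r - R_E = 9832.9559 - 6371 = 3461.9559 km

3461.9559 km


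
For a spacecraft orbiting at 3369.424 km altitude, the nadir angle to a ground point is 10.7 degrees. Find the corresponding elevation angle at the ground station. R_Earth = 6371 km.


r = R_E + alt = 9740.4240 km
Law of sines in the satellite / Earth-center / ground-point triangle:
  sin(nadir)/R_E = sin(90 + el)/r  =>  cos(el) = (r/R_E)*sin(nadir)
cos(el) = (9740.4240 / 6371.0000) * sin(10.7 deg) = 0.2838599
el = arccos(0.2838599) = 73.5093 deg
(Earth-central angle = 90 - nadir - el = 5.7907 deg)

73.5093 degrees


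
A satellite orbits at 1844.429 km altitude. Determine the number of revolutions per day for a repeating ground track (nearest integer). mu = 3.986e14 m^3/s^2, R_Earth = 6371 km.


r = 8.215429e+06 m
T = 2*pi*sqrt(r^3/mu) = 7410.6549 s = 123.5109 min
revs/day = 1440 / 123.5109 = 11.6589
Rounded: 12 revolutions per day

12 revolutions per day


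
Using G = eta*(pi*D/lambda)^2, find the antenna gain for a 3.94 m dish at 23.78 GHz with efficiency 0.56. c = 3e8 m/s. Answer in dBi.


lambda = c/f = 3e8 / 2.378e+10 = 0.01261564 m
G = eta*(pi*D/lambda)^2 = 0.56*(pi*3.94/0.01261564)^2
G = 539090.1630 (linear)
G = 10*log10(539090.1630) = 57.3166 dBi

57.3166 dBi


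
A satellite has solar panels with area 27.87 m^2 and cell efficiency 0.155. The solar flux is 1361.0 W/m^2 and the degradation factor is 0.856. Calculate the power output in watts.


P = area * eta * S * degradation
P = 27.87 * 0.155 * 1361.0 * 0.856
P = 5032.6944 W

5032.6944 W


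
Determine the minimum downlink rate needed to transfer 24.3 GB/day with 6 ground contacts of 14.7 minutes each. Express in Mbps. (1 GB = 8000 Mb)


total contact time = 6 * 14.7 * 60 = 5292.0000 s
data = 24.3 GB = 194400.0000 Mb
rate = 194400.0000 / 5292.0000 = 36.7347 Mbps

36.7347 Mbps


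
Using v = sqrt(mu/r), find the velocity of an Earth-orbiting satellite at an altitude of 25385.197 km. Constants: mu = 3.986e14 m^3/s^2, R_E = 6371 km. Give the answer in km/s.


r = R_E + alt = 6371.0 + 25385.197 = 31756.1970 km = 3.1756197e+07 m
v = sqrt(mu/r) = sqrt(3.986e14 / 3.1756197e+07) = 3542.8634 m/s = 3.5429 km/s

3.5429 km/s


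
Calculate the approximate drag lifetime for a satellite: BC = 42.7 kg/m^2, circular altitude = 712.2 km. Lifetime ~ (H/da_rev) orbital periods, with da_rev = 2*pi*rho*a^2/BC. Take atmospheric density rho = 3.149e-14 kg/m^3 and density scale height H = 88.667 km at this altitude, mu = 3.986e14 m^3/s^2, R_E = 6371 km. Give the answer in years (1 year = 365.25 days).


a = R_E + alt = 7083.2000 km = 7.0832e+06 m
da_rev = 2*pi*rho*a^2/BC = 2*pi*3.149e-14*(7.0832e+06)^2/42.7 = 0.232478965 m per revolution
N = H/da_rev = 88667.0000 m / 0.232478965 m = 381397.9473 revolutions
P = 2*pi*sqrt(a^3/mu) = 5932.7422 s
lifetime = N*P = 381397.9473 * 5932.7422 = 2.2627357e+09 s = 26189.0706 days
years = 26189.0706 / 365.25 = 71.7018 years

71.7018 years


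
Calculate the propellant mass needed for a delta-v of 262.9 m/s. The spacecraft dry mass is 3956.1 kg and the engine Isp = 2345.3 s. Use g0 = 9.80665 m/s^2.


ve = Isp * g0 = 2345.3 * 9.80665 = 22999.536245 m/s
mass ratio = exp(dv/ve) = exp(262.9/22999.536245) = 1.01149624
m_prop = m_dry * (mr - 1) = 3956.1 * (1.01149624 - 1)
m_prop = 45.4803 kg

45.4803 kg


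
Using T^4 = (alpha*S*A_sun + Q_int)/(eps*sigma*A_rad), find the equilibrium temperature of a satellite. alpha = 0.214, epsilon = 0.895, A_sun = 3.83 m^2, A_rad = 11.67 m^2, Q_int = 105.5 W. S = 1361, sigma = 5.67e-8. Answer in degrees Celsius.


Numerator = alpha*S*A_sun + Q_int = 0.214*1361*3.83 + 105.5 = 1221.0028 W
Denominator = eps*sigma*A_rad = 0.895*5.67e-8*11.67 = 5.9221165e-07 W/K^4
T^4 = 2.0617676e+09 K^4
T = 213.0885 K = -60.0615 C

-60.0615 degrees Celsius


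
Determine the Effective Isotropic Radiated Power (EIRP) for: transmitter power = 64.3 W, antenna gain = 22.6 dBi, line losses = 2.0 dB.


Pt = 64.3 W = 18.0821 dBW
EIRP = Pt_dBW + Gt - losses = 18.0821 + 22.6 - 2.0 = 38.6821 dBW

38.6821 dBW


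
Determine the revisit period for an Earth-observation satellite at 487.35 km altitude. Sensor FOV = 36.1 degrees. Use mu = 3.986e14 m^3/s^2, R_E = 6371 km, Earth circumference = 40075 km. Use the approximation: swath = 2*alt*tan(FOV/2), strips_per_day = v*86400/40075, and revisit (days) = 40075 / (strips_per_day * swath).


swath = 2*487.35*tan(0.3150319) = 317.6399 km
v = sqrt(mu/r) = 7623.5776 m/s = 7.6236 km/s
strips/day = v*86400/40075 = 7.6236*86400/40075 = 16.4361
coverage/day = strips * swath = 16.4361 * 317.6399 = 5220.7640 km
revisit = 40075 / 5220.7640 = 7.6761 days

7.6761 days


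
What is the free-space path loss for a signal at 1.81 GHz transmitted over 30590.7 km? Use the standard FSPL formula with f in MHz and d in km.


f = 1.81 GHz = 1810.0000 MHz
d = 30590.7 km
FSPL = 32.44 + 20*log10(1810.0000) + 20*log10(30590.7)
FSPL = 32.44 + 65.1536 + 89.7118
FSPL = 187.3054 dB

187.3054 dB


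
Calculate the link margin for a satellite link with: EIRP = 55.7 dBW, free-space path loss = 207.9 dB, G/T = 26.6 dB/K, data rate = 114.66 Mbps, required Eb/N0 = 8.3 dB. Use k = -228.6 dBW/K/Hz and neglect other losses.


C/N0 = EIRP - FSPL + G/T - k = 55.7 - 207.9 + 26.6 - (-228.6)
C/N0 = 103.0000 dB-Hz
R_b = 114.66 Mbps = 1.1466e+08 bps -> 10*log10(R_b) = 80.5941 dB-Hz
Eb/N0 = C/N0 - 10*log10(R_b) = 103.0000 - 80.5941 = 22.4059 dB
Margin = Eb/N0 - Eb/N0_req = 22.4059 - 8.3 = 14.1059 dB (link closes)

14.1059 dB


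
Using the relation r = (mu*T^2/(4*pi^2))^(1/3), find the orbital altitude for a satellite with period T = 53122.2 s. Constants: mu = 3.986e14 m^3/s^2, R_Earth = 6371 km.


T = 53122.2 s
r = (mu*T^2/(4*pi^2))^(1/3) = (3.986e14 * 53122.2^2 / (4*pi^2))^(1/3)
r = 3.0542873e+07 m = 30542.8731 km
alt = r - R_E = 30542.8731 - 6371 = 24171.8731 km

24171.8731 km


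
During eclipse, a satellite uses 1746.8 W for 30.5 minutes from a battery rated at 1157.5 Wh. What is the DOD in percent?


E_used = P * t / 60 = 1746.8 * 30.5 / 60 = 887.9567 Wh
DOD = E_used / E_total * 100 = 887.9567 / 1157.5 * 100
DOD = 76.7133 %

76.7133 %


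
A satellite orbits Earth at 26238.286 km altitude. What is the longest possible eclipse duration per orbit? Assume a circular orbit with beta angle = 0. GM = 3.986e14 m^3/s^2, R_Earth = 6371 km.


r = 32609.2860 km
T = 976.7241 min
Eclipse fraction = arcsin(R_E/r)/pi = arcsin(6371.0000/32609.2860)/pi
= arcsin(0.1953738)/pi = 0.062592
Eclipse duration = 0.062592 * 976.7241 = 61.1351 min

61.1351 minutes


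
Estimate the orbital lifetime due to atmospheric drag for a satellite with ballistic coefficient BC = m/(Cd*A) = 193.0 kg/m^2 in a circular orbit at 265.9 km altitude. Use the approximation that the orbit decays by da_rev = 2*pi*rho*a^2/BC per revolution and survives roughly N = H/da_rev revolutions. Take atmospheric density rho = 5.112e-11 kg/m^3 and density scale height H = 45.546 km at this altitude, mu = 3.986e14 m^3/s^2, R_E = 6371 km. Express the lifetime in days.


a = R_E + alt = 6636.9000 km = 6.6369e+06 m
da_rev = 2*pi*rho*a^2/BC = 2*pi*5.112e-11*(6.6369e+06)^2/193.0 = 73.306748 m per revolution
N = H/da_rev = 45546.0000 m / 73.306748 m = 621.3071 revolutions
P = 2*pi*sqrt(a^3/mu) = 5380.9522 s
lifetime = N*P = 621.3071 * 5380.9522 = 3.3432236e+06 s = 38.6947 days

38.6947 days


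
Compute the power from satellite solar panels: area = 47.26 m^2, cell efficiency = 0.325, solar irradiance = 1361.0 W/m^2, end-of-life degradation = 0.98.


P = area * eta * S * degradation
P = 47.26 * 0.325 * 1361.0 * 0.98
P = 20486.1939 W

20486.1939 W


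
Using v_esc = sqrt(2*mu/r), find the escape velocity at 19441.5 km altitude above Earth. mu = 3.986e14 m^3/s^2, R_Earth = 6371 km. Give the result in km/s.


r = 6371.0 + 19441.5 = 25812.5000 km = 2.58125e+07 m
v_esc = sqrt(2*mu/r) = sqrt(2*3.986e14 / 2.58125e+07)
v_esc = 5557.3610 m/s = 5.5574 km/s

5.5574 km/s
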